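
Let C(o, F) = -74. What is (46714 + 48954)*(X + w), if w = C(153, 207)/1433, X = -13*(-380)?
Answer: 677228605928/1433 ≈ 4.7259e+8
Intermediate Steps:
X = 4940
w = -74/1433 ≈ -0.051640
(46714 + 48954)*(X + w) = (46714 + 48954)*(4940 - 74/1433) = 95668*(7078946/1433) = 677228605928/1433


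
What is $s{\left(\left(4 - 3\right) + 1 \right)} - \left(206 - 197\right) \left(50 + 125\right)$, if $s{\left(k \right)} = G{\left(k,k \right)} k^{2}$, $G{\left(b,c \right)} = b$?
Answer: $-1567$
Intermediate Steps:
$s{\left(k \right)} = k^{3}$ ($s{\left(k \right)} = k k^{2} = k^{3}$)
$s{\left(\left(4 - 3\right) + 1 \right)} - \left(206 - 197\right) \left(50 + 125\right) = \left(\left(4 - 3\right) + 1\right)^{3} - \left(206 - 197\right) \left(50 + 125\right) = \left(1 + 1\right)^{3} - 9 \cdot 175 = 2^{3} - 1575 = 8 - 1575 = -1567$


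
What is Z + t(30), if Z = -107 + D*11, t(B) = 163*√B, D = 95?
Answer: 938 + 163*√30 ≈ 1830.8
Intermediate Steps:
Z = 938 (Z = -107 + 95*11 = -107 + 1045 = 938)
Z + t(30) = 938 + 163*√30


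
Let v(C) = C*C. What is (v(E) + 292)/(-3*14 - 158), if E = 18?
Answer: -77/25 ≈ -3.0800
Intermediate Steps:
v(C) = C**2
(v(E) + 292)/(-3*14 - 158) = (18**2 + 292)/(-3*14 - 158) = (324 + 292)/(-42 - 158) = 616/(-200) = 616*(-1/200) = -77/25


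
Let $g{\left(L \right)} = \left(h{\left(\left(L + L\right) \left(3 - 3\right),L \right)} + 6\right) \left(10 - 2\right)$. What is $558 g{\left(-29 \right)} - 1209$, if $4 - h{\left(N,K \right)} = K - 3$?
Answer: $186279$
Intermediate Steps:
$h{\left(N,K \right)} = 7 - K$ ($h{\left(N,K \right)} = 4 - \left(K - 3\right) = 4 - \left(-3 + K\right) = 7 - K$)
$g{\left(L \right)} = 104 - 8 L$ ($g{\left(L \right)} = \left(\left(7 - L\right) + 6\right) \left(10 - 2\right) = \left(13 - L\right) 8 = 104 - 8 L$)
$558 g{\left(-29 \right)} - 1209 = 558 \left(104 - -232\right) - 1209 = 558 \left(104 + 232\right) - 1209 = 558 \cdot 336 - 1209 = 187488 - 1209 = 186279$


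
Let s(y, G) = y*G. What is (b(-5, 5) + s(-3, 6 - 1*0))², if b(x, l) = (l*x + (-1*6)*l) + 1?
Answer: 5184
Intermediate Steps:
b(x, l) = 1 - 6*l + l*x (b(x, l) = (l*x - 6*l) + 1 = (-6*l + l*x) + 1 = 1 - 6*l + l*x)
s(y, G) = G*y
(b(-5, 5) + s(-3, 6 - 1*0))² = ((1 - 6*5 + 5*(-5)) + (6 - 1*0)*(-3))² = ((1 - 30 - 25) + (6 + 0)*(-3))² = (-54 + 6*(-3))² = (-54 - 18)² = (-72)² = 5184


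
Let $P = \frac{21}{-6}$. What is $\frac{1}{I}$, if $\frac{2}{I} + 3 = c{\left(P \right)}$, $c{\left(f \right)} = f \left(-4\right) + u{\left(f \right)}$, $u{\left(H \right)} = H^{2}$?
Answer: $\frac{93}{8} \approx 11.625$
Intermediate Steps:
$P = - \frac{7}{2}$ ($P = 21 \left(- \frac{1}{6}\right) = - \frac{7}{2} \approx -3.5$)
$c{\left(f \right)} = f^{2} - 4 f$ ($c{\left(f \right)} = f \left(-4\right) + f^{2} = - 4 f + f^{2} = f^{2} - 4 f$)
$I = \frac{8}{93}$ ($I = \frac{2}{-3 - \frac{7 \left(-4 - \frac{7}{2}\right)}{2}} = \frac{2}{-3 - - \frac{105}{4}} = \frac{2}{-3 + \frac{105}{4}} = \frac{2}{\frac{93}{4}} = 2 \cdot \frac{4}{93} = \frac{8}{93} \approx 0.086022$)
$\frac{1}{I} = \frac{1}{\frac{8}{93}} = \frac{93}{8}$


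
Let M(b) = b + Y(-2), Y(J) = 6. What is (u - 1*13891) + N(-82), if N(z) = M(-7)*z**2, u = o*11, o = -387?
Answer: -24872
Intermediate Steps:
M(b) = 6 + b (M(b) = b + 6 = 6 + b)
u = -4257 (u = -387*11 = -4257)
N(z) = -z**2 (N(z) = (6 - 7)*z**2 = -z**2)
(u - 1*13891) + N(-82) = (-4257 - 1*13891) - 1*(-82)**2 = (-4257 - 13891) - 1*6724 = -18148 - 6724 = -24872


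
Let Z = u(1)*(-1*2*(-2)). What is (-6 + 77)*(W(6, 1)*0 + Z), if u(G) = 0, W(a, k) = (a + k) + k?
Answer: 0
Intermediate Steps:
W(a, k) = a + 2*k
Z = 0 (Z = 0*(-1*2*(-2)) = 0*(-2*(-2)) = 0*4 = 0)
(-6 + 77)*(W(6, 1)*0 + Z) = (-6 + 77)*((6 + 2*1)*0 + 0) = 71*((6 + 2)*0 + 0) = 71*(8*0 + 0) = 71*(0 + 0) = 71*0 = 0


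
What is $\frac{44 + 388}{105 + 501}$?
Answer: $\frac{72}{101} \approx 0.71287$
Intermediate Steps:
$\frac{44 + 388}{105 + 501} = \frac{432}{606} = 432 \cdot \frac{1}{606} = \frac{72}{101}$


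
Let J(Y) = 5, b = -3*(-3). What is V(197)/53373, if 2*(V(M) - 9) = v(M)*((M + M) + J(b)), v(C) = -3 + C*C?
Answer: 2580602/17791 ≈ 145.05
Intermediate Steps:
b = 9
v(C) = -3 + C**2
V(M) = 9 + (-3 + M**2)*(5 + 2*M)/2 (V(M) = 9 + ((-3 + M**2)*((M + M) + 5))/2 = 9 + ((-3 + M**2)*(2*M + 5))/2 = 9 + ((-3 + M**2)*(5 + 2*M))/2 = 9 + (-3 + M**2)*(5 + 2*M)/2)
V(197)/53373 = (3/2 + (5/2)*197**2 + 197*(-3 + 197**2))/53373 = (3/2 + (5/2)*38809 + 197*(-3 + 38809))*(1/53373) = (3/2 + 194045/2 + 197*38806)*(1/53373) = (3/2 + 194045/2 + 7644782)*(1/53373) = 7741806*(1/53373) = 2580602/17791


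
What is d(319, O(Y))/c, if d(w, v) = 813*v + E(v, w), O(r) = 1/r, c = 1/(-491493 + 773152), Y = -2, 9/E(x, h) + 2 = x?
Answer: -1155083559/10 ≈ -1.1551e+8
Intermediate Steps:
E(x, h) = 9/(-2 + x)
c = 1/281659 ≈ 3.5504e-6
d(w, v) = 9/(-2 + v) + 813*v (d(w, v) = 813*v + 9/(-2 + v) = 9/(-2 + v) + 813*v)
d(319, O(Y))/c = (3*(3 + 271*(-2 + 1/(-2))/(-2))/(-2 + 1/(-2)))/(1/281659) = (3*(3 + 271*(-½)*(-2 - ½))/(-2 - ½))*281659 = (3*(3 + 271*(-½)*(-5/2))/(-5/2))*281659 = (3*(-⅖)*(3 + 1355/4))*281659 = (3*(-⅖)*(1367/4))*281659 = -4101/10*281659 = -1155083559/10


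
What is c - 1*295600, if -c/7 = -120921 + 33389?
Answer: 317124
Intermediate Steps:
c = 612724 (c = -7*(-120921 + 33389) = -7*(-87532) = 612724)
c - 1*295600 = 612724 - 1*295600 = 612724 - 295600 = 317124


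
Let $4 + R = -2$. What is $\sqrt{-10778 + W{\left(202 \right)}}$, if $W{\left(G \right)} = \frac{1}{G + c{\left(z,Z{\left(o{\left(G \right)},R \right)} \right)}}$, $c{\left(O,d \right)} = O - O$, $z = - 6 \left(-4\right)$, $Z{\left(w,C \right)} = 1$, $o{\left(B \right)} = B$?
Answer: $\frac{i \sqrt{439785310}}{202} \approx 103.82 i$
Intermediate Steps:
$R = -6$ ($R = -4 - 2 = -6$)
$z = 24$ ($z = \left(-1\right) \left(-24\right) = 24$)
$c{\left(O,d \right)} = 0$
$W{\left(G \right)} = \frac{1}{G}$ ($W{\left(G \right)} = \frac{1}{G + 0} = \frac{1}{G}$)
$\sqrt{-10778 + W{\left(202 \right)}} = \sqrt{-10778 + \frac{1}{202}} = \sqrt{- \frac{2177155}{202}} = \frac{i \sqrt{439785310}}{202}$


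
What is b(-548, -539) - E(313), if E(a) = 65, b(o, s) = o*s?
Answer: 295307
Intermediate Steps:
b(-548, -539) - E(313) = -548*(-539) - 1*65 = 295372 - 65 = 295307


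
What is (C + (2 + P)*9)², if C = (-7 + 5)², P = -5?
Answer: 529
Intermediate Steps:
C = 4 (C = (-2)² = 4)
(C + (2 + P)*9)² = (4 + (2 - 5)*9)² = (4 - 3*9)² = (4 - 27)² = (-23)² = 529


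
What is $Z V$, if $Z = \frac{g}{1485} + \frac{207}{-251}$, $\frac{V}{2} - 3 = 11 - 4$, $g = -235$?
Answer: $- \frac{1465520}{74547} \approx -19.659$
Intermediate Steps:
$V = 20$ ($V = 6 + 2 \left(11 - 4\right) = 6 + 2 \cdot 7 = 6 + 14 = 20$)
$Z = - \frac{73276}{74547}$ ($Z = - \frac{235}{1485} + \frac{207}{-251} = \left(-235\right) \frac{1}{1485} + 207 \left(- \frac{1}{251}\right) = - \frac{47}{297} - \frac{207}{251} = - \frac{73276}{74547} \approx -0.98295$)
$Z V = \left(- \frac{73276}{74547}\right) 20 = - \frac{1465520}{74547}$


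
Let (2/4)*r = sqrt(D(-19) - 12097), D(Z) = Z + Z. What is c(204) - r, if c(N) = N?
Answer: 204 - 2*I*sqrt(12135) ≈ 204.0 - 220.32*I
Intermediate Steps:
D(Z) = 2*Z
r = 2*I*sqrt(12135) (r = 2*sqrt(2*(-19) - 12097) = 2*sqrt(-38 - 12097) = 2*sqrt(-12135) = 2*(I*sqrt(12135)) = 2*I*sqrt(12135) ≈ 220.32*I)
c(204) - r = 204 - 2*I*sqrt(12135)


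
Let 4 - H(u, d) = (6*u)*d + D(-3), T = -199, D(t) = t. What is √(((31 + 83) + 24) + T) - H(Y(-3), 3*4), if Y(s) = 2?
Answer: 137 + I*√61 ≈ 137.0 + 7.8102*I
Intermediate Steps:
H(u, d) = 7 - 6*d*u (H(u, d) = 4 - ((6*u)*d - 3) = 4 - (6*d*u - 3) = 4 - (-3 + 6*d*u) = 4 + (3 - 6*d*u) = 7 - 6*d*u)
√(((31 + 83) + 24) + T) - H(Y(-3), 3*4) = √(((31 + 83) + 24) - 199) - (7 - 6*3*4*2) = √((114 + 24) - 199) - (7 - 6*12*2) = √(138 - 199) - (7 - 144) = √(-61) - 1*(-137) = I*√61 + 137 = 137 + I*√61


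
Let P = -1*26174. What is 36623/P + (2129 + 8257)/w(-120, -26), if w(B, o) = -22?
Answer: -136324435/287914 ≈ -473.49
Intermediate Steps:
P = -26174
36623/P + (2129 + 8257)/w(-120, -26) = 36623/(-26174) + (2129 + 8257)/(-22) = 36623*(-1/26174) + 10386*(-1/22) = -36623/26174 - 5193/11 = -136324435/287914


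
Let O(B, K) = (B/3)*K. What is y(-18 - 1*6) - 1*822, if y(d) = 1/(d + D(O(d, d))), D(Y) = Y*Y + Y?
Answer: -30440303/37032 ≈ -822.00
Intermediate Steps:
O(B, K) = B*K/3 (O(B, K) = (B*(⅓))*K = (B/3)*K = B*K/3)
D(Y) = Y + Y² (D(Y) = Y² + Y = Y + Y²)
y(d) = 1/(d + d²*(1 + d²/3)/3) (y(d) = 1/(d + (d*d/3)*(1 + d*d/3)) = 1/(d + (d²/3)*(1 + d²/3)) = 1/(d + d²*(1 + d²/3)/3))
y(-18 - 1*6) - 1*822 = 9/((-18 - 1*6)*(9 + (-18 - 1*6)*(3 + (-18 - 1*6)²))) - 1*822 = 9/((-18 - 6)*(9 + (-18 - 6)*(3 + (-18 - 6)²))) - 822 = 9/(-24*(9 - 24*(3 + (-24)²))) - 822 = 9*(-1/24)/(9 - 24*(3 + 576)) - 822 = 9*(-1/24)/(9 - 24*579) - 822 = 9*(-1/24)/(9 - 13896) - 822 = 9*(-1/24)/(-13887) - 822 = 9*(-1/24)*(-1/13887) - 822 = 1/37032 - 822 = -30440303/37032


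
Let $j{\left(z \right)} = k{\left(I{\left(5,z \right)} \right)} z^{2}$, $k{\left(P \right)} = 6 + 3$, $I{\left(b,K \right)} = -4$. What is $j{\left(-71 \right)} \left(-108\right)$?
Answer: $-4899852$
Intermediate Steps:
$k{\left(P \right)} = 9$
$j{\left(z \right)} = 9 z^{2}$
$j{\left(-71 \right)} \left(-108\right) = 9 \left(-71\right)^{2} \left(-108\right) = 9 \cdot 5041 \left(-108\right) = 45369 \left(-108\right) = -4899852$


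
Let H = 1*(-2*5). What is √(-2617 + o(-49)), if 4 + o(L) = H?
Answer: I*√2631 ≈ 51.293*I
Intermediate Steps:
H = -10 (H = 1*(-10) = -10)
o(L) = -14 (o(L) = -4 - 10 = -14)
√(-2617 + o(-49)) = √(-2617 - 14) = √(-2631) = I*√2631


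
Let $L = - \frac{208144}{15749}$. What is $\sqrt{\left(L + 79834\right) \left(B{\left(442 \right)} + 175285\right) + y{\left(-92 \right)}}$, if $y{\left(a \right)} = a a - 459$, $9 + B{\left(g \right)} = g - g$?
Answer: $\frac{9 \sqrt{42841003634611493}}{15749} \approx 1.1828 \cdot 10^{5}$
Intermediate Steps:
$L = - \frac{208144}{15749}$ ($L = \left(-208144\right) \frac{1}{15749} = - \frac{208144}{15749} \approx -13.216$)
$B{\left(g \right)} = -9$ ($B{\left(g \right)} = -9 + \left(g - g\right) = -9 + 0 = -9$)
$y{\left(a \right)} = -459 + a^{2}$ ($y{\left(a \right)} = a^{2} - 459 = -459 + a^{2}$)
$\sqrt{\left(L + 79834\right) \left(B{\left(442 \right)} + 175285\right) + y{\left(-92 \right)}} = \sqrt{\left(- \frac{208144}{15749} + 79834\right) \left(-9 + 175285\right) - \left(459 - \left(-92\right)^{2}\right)} = \sqrt{\frac{1257097522}{15749} \cdot 175276 + \left(-459 + 8464\right)} = \sqrt{\frac{220339025266072}{15749} + 8005} = \sqrt{\frac{220339151336817}{15749}} = \frac{9 \sqrt{42841003634611493}}{15749}$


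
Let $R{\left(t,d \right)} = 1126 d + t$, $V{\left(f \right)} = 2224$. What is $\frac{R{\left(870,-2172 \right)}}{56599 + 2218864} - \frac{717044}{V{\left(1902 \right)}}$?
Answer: $- \frac{409261082755}{1265157428} \approx -323.49$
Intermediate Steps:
$R{\left(t,d \right)} = t + 1126 d$
$\frac{R{\left(870,-2172 \right)}}{56599 + 2218864} - \frac{717044}{V{\left(1902 \right)}} = \frac{870 + 1126 \left(-2172\right)}{56599 + 2218864} - \frac{717044}{2224} = \frac{870 - 2445672}{2275463} - \frac{179261}{556} = \left(-2444802\right) \frac{1}{2275463} - \frac{179261}{556} = - \frac{2444802}{2275463} - \frac{179261}{556} = - \frac{409261082755}{1265157428}$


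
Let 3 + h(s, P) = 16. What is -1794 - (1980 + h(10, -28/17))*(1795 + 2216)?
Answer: -7995717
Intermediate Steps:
h(s, P) = 13 (h(s, P) = -3 + 16 = 13)
-1794 - (1980 + h(10, -28/17))*(1795 + 2216) = -1794 - (1980 + 13)*(1795 + 2216) = -1794 - 1993*4011 = -1794 - 1*7993923 = -1794 - 7993923 = -7995717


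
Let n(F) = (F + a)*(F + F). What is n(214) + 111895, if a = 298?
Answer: 331031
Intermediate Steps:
n(F) = 2*F*(298 + F) (n(F) = (F + 298)*(F + F) = (298 + F)*(2*F) = 2*F*(298 + F))
n(214) + 111895 = 2*214*(298 + 214) + 111895 = 2*214*512 + 111895 = 219136 + 111895 = 331031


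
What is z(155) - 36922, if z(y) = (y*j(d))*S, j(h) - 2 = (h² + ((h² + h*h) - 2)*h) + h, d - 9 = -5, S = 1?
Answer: -14912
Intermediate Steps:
d = 4 (d = 9 - 5 = 4)
j(h) = 2 + h + h² + h*(-2 + 2*h²) (j(h) = 2 + ((h² + ((h² + h*h) - 2)*h) + h) = 2 + ((h² + ((h² + h²) - 2)*h) + h) = 2 + ((h² + (2*h² - 2)*h) + h) = 2 + ((h² + (-2 + 2*h²)*h) + h) = 2 + ((h² + h*(-2 + 2*h²)) + h) = 2 + (h + h² + h*(-2 + 2*h²)) = 2 + h + h² + h*(-2 + 2*h²))
z(y) = 142*y (z(y) = (y*(2 + 4² - 1*4 + 2*4³))*1 = (y*(2 + 16 - 4 + 2*64))*1 = (y*(2 + 16 - 4 + 128))*1 = (y*142)*1 = (142*y)*1 = 142*y)
z(155) - 36922 = 142*155 - 36922 = 22010 - 36922 = -14912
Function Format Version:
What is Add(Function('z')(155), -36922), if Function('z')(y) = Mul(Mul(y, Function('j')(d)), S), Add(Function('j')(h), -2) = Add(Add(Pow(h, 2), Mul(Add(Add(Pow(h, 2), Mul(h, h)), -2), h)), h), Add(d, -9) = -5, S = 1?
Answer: -14912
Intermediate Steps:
d = 4 (d = Add(9, -5) = 4)
Function('j')(h) = Add(2, h, Pow(h, 2), Mul(h, Add(-2, Mul(2, Pow(h, 2))))) (Function('j')(h) = Add(2, Add(Add(Pow(h, 2), Mul(Add(Add(Pow(h, 2), Mul(h, h)), -2), h)), h)) = Add(2, Add(Add(Pow(h, 2), Mul(Add(Add(Pow(h, 2), Pow(h, 2)), -2), h)), h)) = Add(2, Add(Add(Pow(h, 2), Mul(Add(Mul(2, Pow(h, 2)), -2), h)), h)) = Add(2, Add(Add(Pow(h, 2), Mul(Add(-2, Mul(2, Pow(h, 2))), h)), h)) = Add(2, Add(Add(Pow(h, 2), Mul(h, Add(-2, Mul(2, Pow(h, 2))))), h)) = Add(2, Add(h, Pow(h, 2), Mul(h, Add(-2, Mul(2, Pow(h, 2)))))) = Add(2, h, Pow(h, 2), Mul(h, Add(-2, Mul(2, Pow(h, 2))))))
Function('z')(y) = Mul(142, y) (Function('z')(y) = Mul(Mul(y, Add(2, Pow(4, 2), Mul(-1, 4), Mul(2, Pow(4, 3)))), 1) = Mul(Mul(y, Add(2, 16, -4, Mul(2, 64))), 1) = Mul(Mul(y, Add(2, 16, -4, 128)), 1) = Mul(Mul(y, 142), 1) = Mul(Mul(142, y), 1) = Mul(142, y))
Add(Function('z')(155), -36922) = Add(Mul(142, 155), -36922) = Add(22010, -36922) = -14912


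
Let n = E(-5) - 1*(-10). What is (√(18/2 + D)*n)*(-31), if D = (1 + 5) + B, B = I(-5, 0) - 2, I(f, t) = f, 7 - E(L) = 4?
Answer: -806*√2 ≈ -1139.9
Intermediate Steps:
E(L) = 3 (E(L) = 7 - 1*4 = 7 - 4 = 3)
B = -7 (B = -5 - 2 = -7)
n = 13 (n = 3 - 1*(-10) = 3 + 10 = 13)
D = -1 (D = (1 + 5) - 7 = 6 - 7 = -1)
(√(18/2 + D)*n)*(-31) = (√(18/2 - 1)*13)*(-31) = (√(18*(½) - 1)*13)*(-31) = (√(9 - 1)*13)*(-31) = (√8*13)*(-31) = ((2*√2)*13)*(-31) = (26*√2)*(-31) = -806*√2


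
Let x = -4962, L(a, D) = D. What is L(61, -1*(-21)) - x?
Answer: 4983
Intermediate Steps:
L(61, -1*(-21)) - x = -1*(-21) - 1*(-4962) = 21 + 4962 = 4983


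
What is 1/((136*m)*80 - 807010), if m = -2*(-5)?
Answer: -1/698210 ≈ -1.4322e-6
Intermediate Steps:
m = 10
1/((136*m)*80 - 807010) = 1/((136*10)*80 - 807010) = 1/(1360*80 - 807010) = 1/(108800 - 807010) = 1/(-698210) = -1/698210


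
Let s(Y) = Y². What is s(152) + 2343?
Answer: 25447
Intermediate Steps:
s(152) + 2343 = 152² + 2343 = 23104 + 2343 = 25447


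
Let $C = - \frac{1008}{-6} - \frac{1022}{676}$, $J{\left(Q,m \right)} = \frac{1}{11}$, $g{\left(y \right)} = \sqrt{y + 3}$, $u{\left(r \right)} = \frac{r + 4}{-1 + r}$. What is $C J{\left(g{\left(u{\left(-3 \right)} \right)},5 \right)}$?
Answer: $\frac{56273}{3718} \approx 15.135$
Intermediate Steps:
$u{\left(r \right)} = \frac{4 + r}{-1 + r}$
$g{\left(y \right)} = \sqrt{3 + y}$
$J{\left(Q,m \right)} = \frac{1}{11}$
$C = \frac{56273}{338}$ ($C = \left(-1008\right) \left(- \frac{1}{6}\right) - \frac{511}{338} = 168 - \frac{511}{338} = \frac{56273}{338} \approx 166.49$)
$C J{\left(g{\left(u{\left(-3 \right)} \right)},5 \right)} = \frac{56273}{338} \cdot \frac{1}{11} = \frac{56273}{3718}$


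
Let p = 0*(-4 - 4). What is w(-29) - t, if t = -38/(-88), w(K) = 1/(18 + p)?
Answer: -149/396 ≈ -0.37626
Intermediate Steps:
p = 0 (p = 0*(-8) = 0)
w(K) = 1/18 (w(K) = 1/(18 + 0) = 1/18)
t = 19/44 (t = -38*(-1/88) = 19/44 ≈ 0.43182)
w(-29) - t = 1/18 - 1*19/44 = 1/18 - 19/44 = -149/396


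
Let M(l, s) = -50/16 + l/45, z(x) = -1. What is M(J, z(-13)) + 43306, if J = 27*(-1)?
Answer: 1732091/40 ≈ 43302.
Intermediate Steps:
J = -27
M(l, s) = -25/8 + l/45 (M(l, s) = -50*1/16 + l*(1/45) = -25/8 + l/45)
M(J, z(-13)) + 43306 = (-25/8 + (1/45)*(-27)) + 43306 = (-25/8 - ⅗) + 43306 = -149/40 + 43306 = 1732091/40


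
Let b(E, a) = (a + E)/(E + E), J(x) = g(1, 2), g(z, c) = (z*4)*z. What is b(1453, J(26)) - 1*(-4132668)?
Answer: 12009534665/2906 ≈ 4.1327e+6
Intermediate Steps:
g(z, c) = 4*z² (g(z, c) = (4*z)*z = 4*z²)
J(x) = 4 (J(x) = 4*1² = 4*1 = 4)
b(E, a) = (E + a)/(2*E) (b(E, a) = (E + a)/((2*E)) = (E + a)*(1/(2*E)) = (E + a)/(2*E))
b(1453, J(26)) - 1*(-4132668) = (½)*(1453 + 4)/1453 - 1*(-4132668) = (½)*(1/1453)*1457 + 4132668 = 1457/2906 + 4132668 = 12009534665/2906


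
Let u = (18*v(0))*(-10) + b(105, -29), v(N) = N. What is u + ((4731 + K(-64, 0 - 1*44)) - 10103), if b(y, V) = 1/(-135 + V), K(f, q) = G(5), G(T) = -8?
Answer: -882321/164 ≈ -5380.0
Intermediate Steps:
K(f, q) = -8
u = -1/164 (u = (18*0)*(-10) + 1/(-135 - 29) = 0*(-10) + 1/(-164) = 0 - 1/164 = -1/164 ≈ -0.0060976)
u + ((4731 + K(-64, 0 - 1*44)) - 10103) = -1/164 + ((4731 - 8) - 10103) = -1/164 + (4723 - 10103) = -1/164 - 5380 = -882321/164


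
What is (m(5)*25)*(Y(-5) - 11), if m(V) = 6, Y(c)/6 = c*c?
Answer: 20850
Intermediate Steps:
Y(c) = 6*c**2 (Y(c) = 6*(c*c) = 6*c**2)
(m(5)*25)*(Y(-5) - 11) = (6*25)*(6*(-5)**2 - 11) = 150*(6*25 - 11) = 150*(150 - 11) = 150*139 = 20850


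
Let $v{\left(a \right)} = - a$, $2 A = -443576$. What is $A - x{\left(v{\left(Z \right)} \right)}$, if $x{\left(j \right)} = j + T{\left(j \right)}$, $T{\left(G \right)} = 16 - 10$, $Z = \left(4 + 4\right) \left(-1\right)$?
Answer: $-221802$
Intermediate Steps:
$A = -221788$ ($A = \frac{1}{2} \left(-443576\right) = -221788$)
$Z = -8$ ($Z = 8 \left(-1\right) = -8$)
$T{\left(G \right)} = 6$
$x{\left(j \right)} = 6 + j$ ($x{\left(j \right)} = j + 6 = 6 + j$)
$A - x{\left(v{\left(Z \right)} \right)} = -221788 - \left(6 - -8\right) = -221788 - \left(6 + 8\right) = -221788 - 14 = -221802$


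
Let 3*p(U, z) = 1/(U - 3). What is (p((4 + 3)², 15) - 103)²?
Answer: 202009369/19044 ≈ 10608.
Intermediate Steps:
p(U, z) = 1/(3*(-3 + U)) (p(U, z) = 1/(3*(U - 3)) = 1/(3*(-3 + U)))
(p((4 + 3)², 15) - 103)² = (1/(3*(-3 + (4 + 3)²)) - 103)² = (1/(3*(-3 + 7²)) - 103)² = (1/(3*(-3 + 49)) - 103)² = ((⅓)/46 - 103)² = ((⅓)*(1/46) - 103)² = (1/138 - 103)² = (-14213/138)² = 202009369/19044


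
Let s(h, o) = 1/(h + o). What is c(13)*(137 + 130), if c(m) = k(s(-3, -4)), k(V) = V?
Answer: -267/7 ≈ -38.143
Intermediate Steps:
c(m) = -⅐ (c(m) = 1/(-3 - 4) = 1/(-7) = -⅐)
c(13)*(137 + 130) = -(137 + 130)/7 = -⅐*267 = -267/7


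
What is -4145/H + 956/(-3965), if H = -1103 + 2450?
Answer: -17722657/5340855 ≈ -3.3183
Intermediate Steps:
H = 1347
-4145/H + 956/(-3965) = -4145/1347 + 956/(-3965) = -4145*1/1347 + 956*(-1/3965) = -4145/1347 - 956/3965 = -17722657/5340855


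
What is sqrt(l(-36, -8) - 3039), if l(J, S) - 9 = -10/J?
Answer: I*sqrt(109070)/6 ≈ 55.043*I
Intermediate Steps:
l(J, S) = 9 - 10/J
sqrt(l(-36, -8) - 3039) = sqrt((9 - 10/(-36)) - 3039) = sqrt((9 - 10*(-1/36)) - 3039) = sqrt((9 + 5/18) - 3039) = sqrt(167/18 - 3039) = sqrt(-54535/18) = I*sqrt(109070)/6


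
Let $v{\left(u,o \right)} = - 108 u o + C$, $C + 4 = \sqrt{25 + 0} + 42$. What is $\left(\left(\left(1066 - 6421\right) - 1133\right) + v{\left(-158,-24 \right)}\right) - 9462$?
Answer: $-425443$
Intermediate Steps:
$C = 43$ ($C = -4 + \left(\sqrt{25 + 0} + 42\right) = -4 + \left(\sqrt{25} + 42\right) = -4 + \left(5 + 42\right) = -4 + 47 = 43$)
$v{\left(u,o \right)} = 43 - 108 o u$ ($v{\left(u,o \right)} = - 108 u o + 43 = - 108 o u + 43 = 43 - 108 o u$)
$\left(\left(\left(1066 - 6421\right) - 1133\right) + v{\left(-158,-24 \right)}\right) - 9462 = \left(\left(\left(1066 - 6421\right) - 1133\right) + \left(43 - \left(-2592\right) \left(-158\right)\right)\right) - 9462 = \left(\left(-5355 - 1133\right) + \left(43 - 409536\right)\right) - 9462 = \left(-6488 - 409493\right) - 9462 = -415981 - 9462 = -425443$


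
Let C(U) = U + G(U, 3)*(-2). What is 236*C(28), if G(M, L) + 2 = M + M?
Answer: -18880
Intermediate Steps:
G(M, L) = -2 + 2*M (G(M, L) = -2 + (M + M) = -2 + 2*M)
C(U) = 4 - 3*U (C(U) = U + (-2 + 2*U)*(-2) = U + (4 - 4*U) = 4 - 3*U)
236*C(28) = 236*(4 - 3*28) = 236*(4 - 84) = 236*(-80) = -18880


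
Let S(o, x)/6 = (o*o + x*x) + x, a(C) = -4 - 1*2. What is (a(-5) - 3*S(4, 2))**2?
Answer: 161604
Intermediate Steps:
a(C) = -6 (a(C) = -4 - 2 = -6)
S(o, x) = 6*x + 6*o**2 + 6*x**2 (S(o, x) = 6*((o*o + x*x) + x) = 6*((o**2 + x**2) + x) = 6*(x + o**2 + x**2) = 6*x + 6*o**2 + 6*x**2)
(a(-5) - 3*S(4, 2))**2 = (-6 - 3*(6*2 + 6*4**2 + 6*2**2))**2 = (-6 - 3*(12 + 6*16 + 6*4))**2 = (-6 - 3*(12 + 96 + 24))**2 = (-6 - 3*132)**2 = (-6 - 396)**2 = (-402)**2 = 161604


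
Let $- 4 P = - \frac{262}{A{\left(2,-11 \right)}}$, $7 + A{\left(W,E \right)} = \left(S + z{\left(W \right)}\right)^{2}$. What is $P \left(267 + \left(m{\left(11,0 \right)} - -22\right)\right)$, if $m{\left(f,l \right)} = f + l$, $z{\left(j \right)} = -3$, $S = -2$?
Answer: $\frac{3275}{3} \approx 1091.7$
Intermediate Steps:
$A{\left(W,E \right)} = 18$ ($A{\left(W,E \right)} = -7 + \left(-2 - 3\right)^{2} = -7 + \left(-5\right)^{2} = -7 + 25 = 18$)
$P = \frac{131}{36}$ ($P = - \frac{\left(-262\right) \frac{1}{18}}{4} = \left(- \frac{1}{4}\right) \left(- \frac{131}{9}\right) = \frac{131}{36} \approx 3.6389$)
$P \left(267 + \left(m{\left(11,0 \right)} - -22\right)\right) = \frac{131 \left(267 + \left(\left(11 + 0\right) - -22\right)\right)}{36} = \frac{131 \left(267 + \left(11 + 22\right)\right)}{36} = \frac{131 \left(267 + 33\right)}{36} = \frac{131}{36} \cdot 300 = \frac{3275}{3}$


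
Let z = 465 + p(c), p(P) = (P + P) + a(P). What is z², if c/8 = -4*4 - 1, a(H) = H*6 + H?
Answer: 576081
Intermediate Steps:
a(H) = 7*H (a(H) = 6*H + H = 7*H)
c = -136 (c = 8*(-4*4 - 1) = 8*(-16 - 1) = 8*(-17) = -136)
p(P) = 9*P (p(P) = (P + P) + 7*P = 2*P + 7*P = 9*P)
z = -759 (z = 465 + 9*(-136) = 465 - 1224 = -759)
z² = (-759)² = 576081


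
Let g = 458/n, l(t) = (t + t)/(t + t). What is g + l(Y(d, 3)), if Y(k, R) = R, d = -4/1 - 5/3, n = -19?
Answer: -439/19 ≈ -23.105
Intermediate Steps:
d = -17/3 (d = -4*1 - 5*1/3 = -4 - 5/3 = -17/3 ≈ -5.6667)
l(t) = 1 (l(t) = (2*t)/((2*t)) = (2*t)*(1/(2*t)) = 1)
g = -458/19 (g = 458/(-19) = 458*(-1/19) = -458/19 ≈ -24.105)
g + l(Y(d, 3)) = -458/19 + 1 = -439/19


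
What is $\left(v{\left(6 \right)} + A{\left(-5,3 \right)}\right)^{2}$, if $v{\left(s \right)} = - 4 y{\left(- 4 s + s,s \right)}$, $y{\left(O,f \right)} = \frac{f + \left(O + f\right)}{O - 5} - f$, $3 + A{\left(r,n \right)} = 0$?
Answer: $\frac{210681}{529} \approx 398.26$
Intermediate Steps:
$A{\left(r,n \right)} = -3$ ($A{\left(r,n \right)} = -3 + 0 = -3$)
$y{\left(O,f \right)} = - f + \frac{O + 2 f}{-5 + O}$ ($y{\left(O,f \right)} = \frac{O + 2 f}{-5 + O} - f = - f + \frac{O + 2 f}{-5 + O}$)
$v{\left(s \right)} = - \frac{4 \left(3 s^{2} + 4 s\right)}{-5 - 3 s}$ ($v{\left(s \right)} = - 4 \frac{\left(- 4 s + s\right) + 7 s - \left(- 4 s + s\right) s}{-5 + \left(- 4 s + s\right)} = - 4 \frac{- 3 s + 7 s - - 3 s s}{-5 - 3 s} = - 4 \frac{- 3 s + 7 s + 3 s^{2}}{-5 - 3 s} = - 4 \frac{3 s^{2} + 4 s}{-5 - 3 s} = - \frac{4 \left(3 s^{2} + 4 s\right)}{-5 - 3 s}$)
$\left(v{\left(6 \right)} + A{\left(-5,3 \right)}\right)^{2} = \left(4 \cdot 6 \frac{1}{5 + 3 \cdot 6} \left(4 + 3 \cdot 6\right) - 3\right)^{2} = \left(4 \cdot 6 \frac{1}{5 + 18} \left(4 + 18\right) - 3\right)^{2} = \left(4 \cdot 6 \cdot \frac{1}{23} \cdot 22 - 3\right)^{2} = \left(\frac{528}{23} - 3\right)^{2} = \left(\frac{459}{23}\right)^{2} = \frac{210681}{529}$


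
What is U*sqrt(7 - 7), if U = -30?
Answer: 0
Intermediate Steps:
U*sqrt(7 - 7) = -30*sqrt(7 - 7) = -30*sqrt(0) = -30*0 = 0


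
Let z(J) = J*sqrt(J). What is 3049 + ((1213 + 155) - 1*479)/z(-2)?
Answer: 3049 + 889*I*sqrt(2)/4 ≈ 3049.0 + 314.31*I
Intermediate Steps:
z(J) = J**(3/2)
3049 + ((1213 + 155) - 1*479)/z(-2) = 3049 + ((1213 + 155) - 1*479)/((-2)**(3/2)) = 3049 + (1368 - 479)/((-2*I*sqrt(2))) = 3049 + 889*(I*sqrt(2)/4) = 3049 + 889*I*sqrt(2)/4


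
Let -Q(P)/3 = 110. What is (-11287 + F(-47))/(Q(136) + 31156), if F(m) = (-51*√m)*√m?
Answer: -4445/15413 ≈ -0.28839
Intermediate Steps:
Q(P) = -330 (Q(P) = -3*110 = -330)
F(m) = -51*m
(-11287 + F(-47))/(Q(136) + 31156) = (-11287 - 51*(-47))/(-330 + 31156) = (-11287 + 2397)/30826 = -8890*1/30826 = -4445/15413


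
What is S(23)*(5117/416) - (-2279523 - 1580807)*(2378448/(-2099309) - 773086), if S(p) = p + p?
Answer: -1303144512249459734561/436656272 ≈ -2.9844e+12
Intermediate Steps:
S(p) = 2*p
S(23)*(5117/416) - (-2279523 - 1580807)*(2378448/(-2099309) - 773086) = (2*23)*(5117/416) - (-2279523 - 1580807)*(2378448/(-2099309) - 773086) = 46*(5117*(1/416)) - (-3860330)*(2378448*(-1/2099309) - 773086) = 46*(5117/416) - (-3860330)*(-2378448/2099309 - 773086) = 117691/208 - (-3860330)*(-1622948776022)/2099309 = 117691/208 - 1*6265117848541007260/2099309 = 117691/208 - 6265117848541007260/2099309 = -1303144512249459734561/436656272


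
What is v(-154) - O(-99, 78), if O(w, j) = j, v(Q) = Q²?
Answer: 23638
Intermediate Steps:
v(-154) - O(-99, 78) = (-154)² - 1*78 = 23716 - 78 = 23638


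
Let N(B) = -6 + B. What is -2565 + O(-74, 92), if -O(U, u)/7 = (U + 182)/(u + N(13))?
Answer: -28299/11 ≈ -2572.6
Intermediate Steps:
O(U, u) = -7*(182 + U)/(7 + u) (O(U, u) = -7*(U + 182)/(u + (-6 + 13)) = -7*(182 + U)/(u + 7) = -7*(182 + U)/(7 + u))
-2565 + O(-74, 92) = -2565 + 7*(-182 - 1*(-74))/(7 + 92) = -2565 + 7*(-182 + 74)/99 = -2565 + 7*(1/99)*(-108) = -2565 - 84/11 = -28299/11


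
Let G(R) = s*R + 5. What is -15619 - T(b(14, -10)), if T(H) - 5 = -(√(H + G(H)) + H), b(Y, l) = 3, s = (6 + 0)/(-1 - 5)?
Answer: -15621 + √5 ≈ -15619.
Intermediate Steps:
s = -1 (s = 6/(-6) = 6*(-⅙) = -1)
G(R) = 5 - R (G(R) = -R + 5 = 5 - R)
T(H) = 5 - H - √5 (T(H) = 5 - (√(H + (5 - H)) + H) = 5 - (√5 + H) = 5 - (H + √5) = 5 + (-H - √5) = 5 - H - √5)
-15619 - T(b(14, -10)) = -15619 - (5 - 1*3 - √5) = -15619 - (5 - 3 - √5) = -15619 - (2 - √5) = -15619 + (-2 + √5) = -15621 + √5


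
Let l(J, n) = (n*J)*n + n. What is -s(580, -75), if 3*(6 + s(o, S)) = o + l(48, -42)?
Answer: -85192/3 ≈ -28397.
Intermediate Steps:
l(J, n) = n + J*n² (l(J, n) = (J*n)*n + n = J*n² + n = n + J*n²)
s(o, S) = 28204 + o/3 (s(o, S) = -6 + (o - 42*(1 + 48*(-42)))/3 = -6 + (o - 42*(1 - 2016))/3 = -6 + (o - 42*(-2015))/3 = -6 + (o + 84630)/3 = -6 + (84630 + o)/3 = -6 + (28210 + o/3) = 28204 + o/3)
-s(580, -75) = -(28204 + (⅓)*580) = -(28204 + 580/3) = -1*85192/3 = -85192/3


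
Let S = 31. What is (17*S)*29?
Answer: 15283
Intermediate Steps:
(17*S)*29 = (17*31)*29 = 527*29 = 15283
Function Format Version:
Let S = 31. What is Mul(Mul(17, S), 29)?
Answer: 15283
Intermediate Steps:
Mul(Mul(17, S), 29) = Mul(Mul(17, 31), 29) = Mul(527, 29) = 15283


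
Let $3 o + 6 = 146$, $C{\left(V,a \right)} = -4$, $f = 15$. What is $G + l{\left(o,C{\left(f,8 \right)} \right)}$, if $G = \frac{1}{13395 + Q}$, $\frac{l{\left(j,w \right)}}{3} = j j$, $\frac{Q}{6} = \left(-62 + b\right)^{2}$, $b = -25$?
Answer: $\frac{384218801}{58809} \approx 6533.3$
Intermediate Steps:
$o = \frac{140}{3}$ ($o = -2 + \frac{1}{3} \cdot 146 = -2 + \frac{146}{3} = \frac{140}{3} \approx 46.667$)
$Q = 45414$ ($Q = 6 \left(-62 - 25\right)^{2} = 6 \left(-87\right)^{2} = 6 \cdot 7569 = 45414$)
$l{\left(j,w \right)} = 3 j^{2}$ ($l{\left(j,w \right)} = 3 j j = 3 j^{2}$)
$G = \frac{1}{58809}$ ($G = \frac{1}{13395 + 45414} = \frac{1}{58809} \approx 1.7004 \cdot 10^{-5}$)
$G + l{\left(o,C{\left(f,8 \right)} \right)} = \frac{1}{58809} + 3 \left(\frac{140}{3}\right)^{2} = \frac{1}{58809} + 3 \cdot \frac{19600}{9} = \frac{1}{58809} + \frac{19600}{3} = \frac{384218801}{58809}$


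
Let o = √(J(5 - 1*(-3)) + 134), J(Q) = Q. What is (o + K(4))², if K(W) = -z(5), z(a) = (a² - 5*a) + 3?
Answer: (3 - √142)² ≈ 79.502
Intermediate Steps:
z(a) = 3 + a² - 5*a
K(W) = -3 (K(W) = -(3 + 5² - 5*5) = -(3 + 25 - 25) = -1*3 = -3)
o = √142 (o = √((5 - 1*(-3)) + 134) = √((5 + 3) + 134) = √(8 + 134) = √142 ≈ 11.916)
(o + K(4))² = (√142 - 3)² = (-3 + √142)²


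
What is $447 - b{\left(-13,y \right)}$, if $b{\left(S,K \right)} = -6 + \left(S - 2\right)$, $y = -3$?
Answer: $468$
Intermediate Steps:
$b{\left(S,K \right)} = -8 + S$ ($b{\left(S,K \right)} = -6 + \left(-2 + S\right) = -8 + S$)
$447 - b{\left(-13,y \right)} = 447 - \left(-8 - 13\right) = 447 - -21 = 447 + 21 = 468$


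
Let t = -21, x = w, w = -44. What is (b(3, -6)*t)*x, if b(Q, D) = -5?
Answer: -4620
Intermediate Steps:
x = -44
(b(3, -6)*t)*x = -5*(-21)*(-44) = 105*(-44) = -4620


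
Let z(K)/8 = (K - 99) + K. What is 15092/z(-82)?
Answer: -3773/526 ≈ -7.1730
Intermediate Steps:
z(K) = -792 + 16*K (z(K) = 8*((K - 99) + K) = 8*((-99 + K) + K) = 8*(-99 + 2*K) = -792 + 16*K)
15092/z(-82) = 15092/(-792 + 16*(-82)) = 15092/(-792 - 1312) = 15092/(-2104) = 15092*(-1/2104) = -3773/526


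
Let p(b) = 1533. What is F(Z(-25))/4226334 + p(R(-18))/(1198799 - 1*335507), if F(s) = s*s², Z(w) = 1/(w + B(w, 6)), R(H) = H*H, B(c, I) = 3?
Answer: 5749005994247/3237489200842512 ≈ 0.0017758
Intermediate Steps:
R(H) = H²
Z(w) = 1/(3 + w) (Z(w) = 1/(w + 3) = 1/(3 + w))
F(s) = s³
F(Z(-25))/4226334 + p(R(-18))/(1198799 - 1*335507) = (1/(3 - 25))³/4226334 + 1533/(1198799 - 1*335507) = (1/(-22))³*(1/4226334) + 1533/(1198799 - 335507) = (-1/22)³*(1/4226334) + 1533/863292 = -1/10648*1/4226334 + 1533*(1/863292) = -1/45002004432 + 511/287764 = 5749005994247/3237489200842512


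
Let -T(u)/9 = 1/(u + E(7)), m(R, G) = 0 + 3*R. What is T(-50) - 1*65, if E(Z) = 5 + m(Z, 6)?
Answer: -517/8 ≈ -64.625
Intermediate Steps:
m(R, G) = 3*R
E(Z) = 5 + 3*Z
T(u) = -9/(26 + u) (T(u) = -9/(u + (5 + 3*7)) = -9/(u + (5 + 21)) = -9/(u + 26) = -9/(26 + u))
T(-50) - 1*65 = -9/(26 - 50) - 1*65 = -9/(-24) - 65 = -9*(-1/24) - 65 = 3/8 - 65 = -517/8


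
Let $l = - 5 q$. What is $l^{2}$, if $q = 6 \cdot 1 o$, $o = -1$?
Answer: $900$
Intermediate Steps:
$q = -6$ ($q = 6 \cdot 1 \left(-1\right) = 6 \left(-1\right) = -6$)
$l = 30$ ($l = \left(-5\right) \left(-6\right) = 30$)
$l^{2} = 30^{2} = 900$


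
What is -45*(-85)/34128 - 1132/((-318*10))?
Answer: 156779/334960 ≈ 0.46805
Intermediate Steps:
-45*(-85)/34128 - 1132/((-318*10)) = 3825*(1/34128) - 1132/(-3180) = 425/3792 - 1132*(-1/3180) = 425/3792 + 283/795 = 156779/334960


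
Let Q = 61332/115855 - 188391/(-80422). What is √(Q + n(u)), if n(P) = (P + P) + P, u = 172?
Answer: √45044261100586626898890/9317290810 ≈ 22.779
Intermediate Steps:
Q = 26758481409/9317290810 (Q = 61332*(1/115855) - 188391*(-1/80422) = 61332/115855 + 188391/80422 = 26758481409/9317290810 ≈ 2.8719)
n(P) = 3*P (n(P) = 2*P + P = 3*P)
√(Q + n(u)) = √(26758481409/9317290810 + 3*172) = √(26758481409/9317290810 + 516) = √(4834480539369/9317290810) = √45044261100586626898890/9317290810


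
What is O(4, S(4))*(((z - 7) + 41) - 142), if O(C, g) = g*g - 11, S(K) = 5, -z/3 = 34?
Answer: -2940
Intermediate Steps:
z = -102 (z = -3*34 = -102)
O(C, g) = -11 + g² (O(C, g) = g² - 11 = -11 + g²)
O(4, S(4))*(((z - 7) + 41) - 142) = (-11 + 5²)*(((-102 - 7) + 41) - 142) = (-11 + 25)*((-109 + 41) - 142) = 14*(-68 - 142) = 14*(-210) = -2940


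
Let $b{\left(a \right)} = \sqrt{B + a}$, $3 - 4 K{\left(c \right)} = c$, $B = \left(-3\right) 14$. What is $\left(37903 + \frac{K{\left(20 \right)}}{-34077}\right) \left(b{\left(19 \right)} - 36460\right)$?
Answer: $- \frac{47092484715215}{34077} + \frac{5166482141 i \sqrt{23}}{136308} \approx -1.3819 \cdot 10^{9} + 1.8178 \cdot 10^{5} i$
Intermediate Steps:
$B = -42$
$K{\left(c \right)} = \frac{3}{4} - \frac{c}{4}$
$b{\left(a \right)} = \sqrt{-42 + a}$
$\left(37903 + \frac{K{\left(20 \right)}}{-34077}\right) \left(b{\left(19 \right)} - 36460\right) = \left(37903 + \frac{\frac{3}{4} - 5}{-34077}\right) \left(\sqrt{-42 + 19} - 36460\right) = \left(37903 + \left(\frac{3}{4} - 5\right) \left(- \frac{1}{34077}\right)\right) \left(\sqrt{-23} - 36460\right) = \left(37903 - - \frac{17}{136308}\right) \left(i \sqrt{23} - 36460\right) = \left(37903 + \frac{17}{136308}\right) \left(-36460 + i \sqrt{23}\right) = \frac{5166482141 \left(-36460 + i \sqrt{23}\right)}{136308} = - \frac{47092484715215}{34077} + \frac{5166482141 i \sqrt{23}}{136308}$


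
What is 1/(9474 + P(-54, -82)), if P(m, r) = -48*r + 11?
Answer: 1/13421 ≈ 7.4510e-5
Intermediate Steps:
P(m, r) = 11 - 48*r
1/(9474 + P(-54, -82)) = 1/(9474 + (11 - 48*(-82))) = 1/(9474 + (11 + 3936)) = 1/(9474 + 3947) = 1/13421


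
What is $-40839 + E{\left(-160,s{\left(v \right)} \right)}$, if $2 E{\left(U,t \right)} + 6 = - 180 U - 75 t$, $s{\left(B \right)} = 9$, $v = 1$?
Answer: $- \frac{53559}{2} \approx -26780.0$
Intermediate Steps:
$E{\left(U,t \right)} = -3 - 90 U - \frac{75 t}{2}$ ($E{\left(U,t \right)} = -3 + \frac{- 180 U - 75 t}{2} = -3 - \left(90 U + \frac{75 t}{2}\right) = -3 - 90 U - \frac{75 t}{2}$)
$-40839 + E{\left(-160,s{\left(v \right)} \right)} = -40839 - - \frac{28119}{2} = -40839 + \frac{28119}{2} = - \frac{53559}{2}$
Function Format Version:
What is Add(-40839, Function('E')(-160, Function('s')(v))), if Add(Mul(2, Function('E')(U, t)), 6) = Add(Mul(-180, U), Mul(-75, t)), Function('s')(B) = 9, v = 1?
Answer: Rational(-53559, 2) ≈ -26780.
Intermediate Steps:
Function('E')(U, t) = Add(-3, Mul(-90, U), Mul(Rational(-75, 2), t)) (Function('E')(U, t) = Add(-3, Mul(Rational(1, 2), Add(Mul(-180, U), Mul(-75, t)))) = Add(-3, Add(Mul(-90, U), Mul(Rational(-75, 2), t))) = Add(-3, Mul(-90, U), Mul(Rational(-75, 2), t)))
Add(-40839, Function('E')(-160, Function('s')(v))) = Add(-40839, Add(-3, Mul(-90, -160), Mul(Rational(-75, 2), 9))) = Add(-40839, Add(-3, 14400, Rational(-675, 2))) = Add(-40839, Rational(28119, 2)) = Rational(-53559, 2)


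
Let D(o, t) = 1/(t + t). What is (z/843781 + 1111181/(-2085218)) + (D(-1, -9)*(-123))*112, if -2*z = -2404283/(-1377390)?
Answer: 12608659925091691549/16486208875147460 ≈ 764.80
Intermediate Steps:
D(o, t) = 1/(2*t)
z = -49067/56220 (z = -(-2404283)/(2*(-1377390)) = -(-2404283)*(-1)/(2*1377390) = -1/2*49067/28110 = -49067/56220 ≈ -0.87277)
(z/843781 + 1111181/(-2085218)) + (D(-1, -9)*(-123))*112 = (-49067/56220/843781 + 1111181/(-2085218)) + (((1/2)/(-9))*(-123))*112 = (-49067/56220*1/843781 + 1111181*(-1/2085218)) + (((1/2)*(-1/9))*(-123))*112 = (-49067/47437367820 - 1111181/2085218) - 1/18*(-123)*112 = -26355802063493513/49458626625442380 + (41/6)*112 = -26355802063493513/49458626625442380 + 2296/3 = 12608659925091691549/16486208875147460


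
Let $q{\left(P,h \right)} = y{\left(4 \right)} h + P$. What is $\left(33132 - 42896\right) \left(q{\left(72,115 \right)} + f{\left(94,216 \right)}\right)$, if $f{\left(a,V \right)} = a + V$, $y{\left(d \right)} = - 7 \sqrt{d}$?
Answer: $11990192$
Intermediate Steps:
$f{\left(a,V \right)} = V + a$
$q{\left(P,h \right)} = P - 14 h$ ($q{\left(P,h \right)} = - 7 \sqrt{4} h + P = \left(-7\right) 2 h + P = - 14 h + P = P - 14 h$)
$\left(33132 - 42896\right) \left(q{\left(72,115 \right)} + f{\left(94,216 \right)}\right) = \left(33132 - 42896\right) \left(\left(72 - 1610\right) + \left(216 + 94\right)\right) = - 9764 \left(\left(72 - 1610\right) + 310\right) = - 9764 \left(-1538 + 310\right) = \left(-9764\right) \left(-1228\right) = 11990192$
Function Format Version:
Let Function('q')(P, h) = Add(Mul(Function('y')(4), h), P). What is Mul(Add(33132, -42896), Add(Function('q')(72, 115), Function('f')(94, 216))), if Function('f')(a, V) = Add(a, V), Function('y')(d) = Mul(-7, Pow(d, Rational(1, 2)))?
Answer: 11990192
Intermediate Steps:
Function('f')(a, V) = Add(V, a)
Function('q')(P, h) = Add(P, Mul(-14, h)) (Function('q')(P, h) = Add(Mul(Mul(-7, Pow(4, Rational(1, 2))), h), P) = Add(Mul(Mul(-7, 2), h), P) = Add(Mul(-14, h), P) = Add(P, Mul(-14, h)))
Mul(Add(33132, -42896), Add(Function('q')(72, 115), Function('f')(94, 216))) = Mul(Add(33132, -42896), Add(Add(72, Mul(-14, 115)), Add(216, 94))) = Mul(-9764, Add(Add(72, -1610), 310)) = Mul(-9764, Add(-1538, 310)) = Mul(-9764, -1228) = 11990192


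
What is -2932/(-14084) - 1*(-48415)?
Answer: 170469948/3521 ≈ 48415.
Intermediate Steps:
-2932/(-14084) - 1*(-48415) = -2932*(-1/14084) + 48415 = 733/3521 + 48415 = 170469948/3521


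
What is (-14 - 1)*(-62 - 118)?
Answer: 2700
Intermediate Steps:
(-14 - 1)*(-62 - 118) = -15*(-180) = 2700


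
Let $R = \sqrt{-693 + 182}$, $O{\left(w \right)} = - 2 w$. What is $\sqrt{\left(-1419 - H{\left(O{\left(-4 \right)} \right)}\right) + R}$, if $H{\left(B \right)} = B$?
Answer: $\sqrt{-1427 + i \sqrt{511}} \approx 0.2992 + 37.777 i$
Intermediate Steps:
$R = i \sqrt{511}$ ($R = \sqrt{-511} = i \sqrt{511} \approx 22.605 i$)
$\sqrt{\left(-1419 - H{\left(O{\left(-4 \right)} \right)}\right) + R} = \sqrt{\left(-1419 - \left(-2\right) \left(-4\right)\right) + i \sqrt{511}} = \sqrt{\left(-1419 - 8\right) + i \sqrt{511}} = \sqrt{-1427 + i \sqrt{511}}$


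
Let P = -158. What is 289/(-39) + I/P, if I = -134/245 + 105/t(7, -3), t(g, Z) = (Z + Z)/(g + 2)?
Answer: -19354103/3019380 ≈ -6.4100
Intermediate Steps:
t(g, Z) = 2*Z/(2 + g) (t(g, Z) = (2*Z)/(2 + g) = 2*Z/(2 + g))
I = -77443/490 (I = -134/245 + 105/((2*(-3)/(2 + 7))) = -134*1/245 + 105/((2*(-3)/9)) = -134/245 + 105/((2*(-3)*(⅑))) = -134/245 + 105/(-⅔) = -134/245 + 105*(-3/2) = -134/245 - 315/2 = -77443/490 ≈ -158.05)
289/(-39) + I/P = 289/(-39) - 77443/490/(-158) = 289*(-1/39) - 77443/490*(-1/158) = -289/39 + 77443/77420 = -19354103/3019380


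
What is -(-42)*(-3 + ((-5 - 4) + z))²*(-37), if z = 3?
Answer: -125874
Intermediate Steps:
-(-42)*(-3 + ((-5 - 4) + z))²*(-37) = -(-42)*(-3 + ((-5 - 4) + 3))²*(-37) = -(-42)*(-3 + (-9 + 3))²*(-37) = -(-42)*(-3 - 6)²*(-37) = -(-42)*(-9)²*(-37) = -(-42)*81*(-37) = -42*(-81)*(-37) = 3402*(-37) = -125874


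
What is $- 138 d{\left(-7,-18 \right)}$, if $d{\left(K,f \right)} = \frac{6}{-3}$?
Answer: $276$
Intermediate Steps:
$d{\left(K,f \right)} = -2$ ($d{\left(K,f \right)} = 6 \left(- \frac{1}{3}\right) = -2$)
$- 138 d{\left(-7,-18 \right)} = \left(-138\right) \left(-2\right) = 276$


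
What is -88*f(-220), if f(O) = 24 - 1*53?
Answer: 2552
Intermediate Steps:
f(O) = -29 (f(O) = 24 - 53 = -29)
-88*f(-220) = -88*(-29) = 2552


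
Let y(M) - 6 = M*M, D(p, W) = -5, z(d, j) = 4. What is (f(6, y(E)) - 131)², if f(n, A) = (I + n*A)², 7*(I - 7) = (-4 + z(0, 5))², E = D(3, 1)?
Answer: 1377745924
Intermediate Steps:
E = -5
y(M) = 6 + M² (y(M) = 6 + M*M = 6 + M²)
I = 7 (I = 7 + (-4 + 4)²/7 = 7 + (⅐)*0² = 7 + (⅐)*0 = 7 + 0 = 7)
f(n, A) = (7 + A*n)² (f(n, A) = (7 + n*A)² = (7 + A*n)²)
(f(6, y(E)) - 131)² = ((7 + (6 + (-5)²)*6)² - 131)² = ((7 + (6 + 25)*6)² - 131)² = ((7 + 31*6)² - 131)² = ((7 + 186)² - 131)² = (193² - 131)² = (37249 - 131)² = 37118² = 1377745924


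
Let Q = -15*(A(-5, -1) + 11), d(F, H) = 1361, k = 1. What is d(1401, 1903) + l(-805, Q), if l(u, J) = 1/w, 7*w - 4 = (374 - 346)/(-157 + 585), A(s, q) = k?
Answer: 592784/435 ≈ 1362.7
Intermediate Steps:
A(s, q) = 1
w = 435/749 (w = 4/7 + ((374 - 346)/(-157 + 585))/7 = 4/7 + (28/428)/7 = 4/7 + (28*(1/428))/7 = 4/7 + (1/7)*(7/107) = 4/7 + 1/107 = 435/749 ≈ 0.58077)
Q = -180 (Q = -15*(1 + 11) = -15*12 = -180)
l(u, J) = 749/435 (l(u, J) = 1/(435/749) = 749/435)
d(1401, 1903) + l(-805, Q) = 1361 + 749/435 = 592784/435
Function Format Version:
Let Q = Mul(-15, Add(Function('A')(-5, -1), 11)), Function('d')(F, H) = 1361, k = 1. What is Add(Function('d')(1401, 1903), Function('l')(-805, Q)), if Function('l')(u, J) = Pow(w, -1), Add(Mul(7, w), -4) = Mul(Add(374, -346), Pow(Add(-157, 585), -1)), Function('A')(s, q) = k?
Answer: Rational(592784, 435) ≈ 1362.7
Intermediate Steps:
Function('A')(s, q) = 1
w = Rational(435, 749) (w = Add(Rational(4, 7), Mul(Rational(1, 7), Mul(Add(374, -346), Pow(Add(-157, 585), -1)))) = Add(Rational(4, 7), Mul(Rational(1, 7), Mul(28, Pow(428, -1)))) = Add(Rational(4, 7), Mul(Rational(1, 7), Mul(28, Rational(1, 428)))) = Add(Rational(4, 7), Mul(Rational(1, 7), Rational(7, 107))) = Add(Rational(4, 7), Rational(1, 107)) = Rational(435, 749) ≈ 0.58077)
Q = -180 (Q = Mul(-15, Add(1, 11)) = Mul(-15, 12) = -180)
Function('l')(u, J) = Rational(749, 435) (Function('l')(u, J) = Pow(Rational(435, 749), -1) = Rational(749, 435))
Add(Function('d')(1401, 1903), Function('l')(-805, Q)) = Add(1361, Rational(749, 435)) = Rational(592784, 435)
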